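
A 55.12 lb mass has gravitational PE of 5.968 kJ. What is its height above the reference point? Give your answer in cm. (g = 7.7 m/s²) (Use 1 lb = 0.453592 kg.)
Convert to SI: m = 25.002 kg, PE = 5968.0 J
h = PE/(mg) = 5968.0/(25.002·7.7) = 31.0001 m = 3100 cm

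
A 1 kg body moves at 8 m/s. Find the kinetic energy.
KE = ½mv² = ½(1)(8)² = 32.0 J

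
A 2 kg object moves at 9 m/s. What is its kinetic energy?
KE = ½mv² = ½(2)(9)² = 81.0 J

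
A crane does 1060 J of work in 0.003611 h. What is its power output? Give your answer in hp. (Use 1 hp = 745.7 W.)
Convert to SI: W = 1060.0 J, t = 12.9996 s
P = W/t = 1060.0/12.9996 = 81.541 W = 0.1093 hp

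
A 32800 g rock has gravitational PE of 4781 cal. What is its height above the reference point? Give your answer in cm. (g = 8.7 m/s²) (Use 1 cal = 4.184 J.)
Convert to SI: m = 32.8 kg, PE = 20003.7 J
h = PE/(mg) = 20003.7/(32.8·8.7) = 70.0999 m = 7010 cm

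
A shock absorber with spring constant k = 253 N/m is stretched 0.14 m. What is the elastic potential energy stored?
PE = ½kx² = ½(253)(0.14)² = 2.479 J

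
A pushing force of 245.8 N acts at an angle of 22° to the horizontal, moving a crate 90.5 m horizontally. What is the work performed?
W = F·d·cosθ = (245.8)(90.5)cos(22°) = 20630 J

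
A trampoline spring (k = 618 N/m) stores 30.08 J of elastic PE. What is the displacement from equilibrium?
x = √(2·PE/k) = √(2·30.08/618) = 0.312 m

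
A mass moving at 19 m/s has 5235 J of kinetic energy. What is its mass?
m = 2·KE/v² = 2·5235/(19)² = 29.0 kg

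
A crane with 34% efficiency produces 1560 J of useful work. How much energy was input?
W_in = W_out/η = 1560/0.34 = 4588 J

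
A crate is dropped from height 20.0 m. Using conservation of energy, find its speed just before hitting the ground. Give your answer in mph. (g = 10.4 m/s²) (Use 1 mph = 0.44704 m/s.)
mgh = ½mv² ⇒ v = √(2gh) = √(2·10.4·20.0) = 20.3961 m/s = 45.62 mph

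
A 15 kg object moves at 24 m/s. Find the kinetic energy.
KE = ½mv² = ½(15)(24)² = 4320.0 J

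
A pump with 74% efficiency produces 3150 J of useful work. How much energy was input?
W_in = W_out/η = 3150/0.74 = 4257 J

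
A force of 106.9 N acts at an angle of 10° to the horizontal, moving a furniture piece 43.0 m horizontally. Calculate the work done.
W = F·d·cosθ = (106.9)(43.0)cos(10°) = 4527 J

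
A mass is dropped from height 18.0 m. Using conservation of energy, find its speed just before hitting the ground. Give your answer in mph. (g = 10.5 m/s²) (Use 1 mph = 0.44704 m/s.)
mgh = ½mv² ⇒ v = √(2gh) = √(2·10.5·18.0) = 19.4422 m/s = 43.49 mph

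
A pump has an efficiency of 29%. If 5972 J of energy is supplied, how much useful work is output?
W_out = η·W_in = 0.29·5972 = 1731.88 J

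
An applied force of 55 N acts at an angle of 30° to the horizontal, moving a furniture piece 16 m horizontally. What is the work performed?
W = F·d·cosθ = (55)(16)cos(30°) = 762.1 J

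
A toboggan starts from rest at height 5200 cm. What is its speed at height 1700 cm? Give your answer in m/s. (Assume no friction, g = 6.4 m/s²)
Convert to SI: h₁−h₂ = 35.0 m
mgh₁ = mgh₂ + ½mv² ⇒ v = √(2g(h₁−h₂)) = √(2·6.4·35.0) = 21.17 m/s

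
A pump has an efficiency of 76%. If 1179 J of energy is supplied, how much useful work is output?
W_out = η·W_in = 0.76·1179 = 896.04 J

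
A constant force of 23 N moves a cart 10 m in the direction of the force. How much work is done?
W = F·d = (23)(10) = 230.0 J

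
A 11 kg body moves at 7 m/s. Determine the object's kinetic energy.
KE = ½mv² = ½(11)(7)² = 269.5 J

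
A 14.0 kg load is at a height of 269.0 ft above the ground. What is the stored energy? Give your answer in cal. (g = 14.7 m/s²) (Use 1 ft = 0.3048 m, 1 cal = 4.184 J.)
Convert to SI: m = 14.0 kg, h = 81.9912 m
PE = mgh = (14.0)(14.7)(81.9912) = 16873.8 J = 4033 cal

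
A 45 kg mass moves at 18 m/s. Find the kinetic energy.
KE = ½mv² = ½(45)(18)² = 7290.0 J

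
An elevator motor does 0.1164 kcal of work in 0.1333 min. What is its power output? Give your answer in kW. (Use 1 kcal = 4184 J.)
Convert to SI: W = 487.018 J, t = 7.998 s
P = W/t = 487.018/7.998 = 60.8924 W = 0.06089 kW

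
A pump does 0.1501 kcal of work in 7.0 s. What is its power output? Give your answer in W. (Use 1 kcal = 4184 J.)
Convert to SI: W = 628.018 J, t = 7.0 s
P = W/t = 628.018/7.0 = 89.72 W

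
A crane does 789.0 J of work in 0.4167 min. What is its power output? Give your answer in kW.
Convert to SI: W = 789.0 J, t = 25.002 s
P = W/t = 789.0/25.002 = 31.5575 W = 0.03156 kW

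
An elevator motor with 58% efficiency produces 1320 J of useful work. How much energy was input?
W_in = W_out/η = 1320/0.58 = 2276 J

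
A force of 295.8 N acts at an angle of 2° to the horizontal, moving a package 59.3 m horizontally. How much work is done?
W = F·d·cosθ = (295.8)(59.3)cos(2°) = 17530 J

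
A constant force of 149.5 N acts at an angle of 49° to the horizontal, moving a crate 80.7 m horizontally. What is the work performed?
W = F·d·cosθ = (149.5)(80.7)cos(49°) = 7915 J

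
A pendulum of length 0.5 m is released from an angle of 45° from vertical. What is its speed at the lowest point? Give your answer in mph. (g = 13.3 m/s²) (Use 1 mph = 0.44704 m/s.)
h = L(1 − cosθ) = 0.5(1 − cos45°) = 0.146447 m
v = √(2gh) = √(2·13.3·0.146447) = 1.9737 m/s = 4.415 mph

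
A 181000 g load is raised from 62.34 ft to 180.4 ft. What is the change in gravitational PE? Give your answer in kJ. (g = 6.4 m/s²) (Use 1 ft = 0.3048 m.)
Convert to SI: m = 181.0 kg, Δh = 35.9847 m
ΔPE = mgΔh = (181.0)(6.4)(35.9847) = 41684.7 J = 41.68 kJ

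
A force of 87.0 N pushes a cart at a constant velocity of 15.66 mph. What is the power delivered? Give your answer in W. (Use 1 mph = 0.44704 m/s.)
Convert to SI: F = 87.0 N, v = 7.00065 m/s
P = Fv = (87.0)(7.00065) = 609.1 W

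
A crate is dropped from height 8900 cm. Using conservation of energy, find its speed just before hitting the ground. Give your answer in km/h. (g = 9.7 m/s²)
Convert to SI: h = 89.0 m
mgh = ½mv² ⇒ v = √(2gh) = √(2·9.7·89.0) = 41.5524 m/s = 149.6 km/h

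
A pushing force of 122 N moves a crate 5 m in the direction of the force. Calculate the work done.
W = F·d = (122)(5) = 610.0 J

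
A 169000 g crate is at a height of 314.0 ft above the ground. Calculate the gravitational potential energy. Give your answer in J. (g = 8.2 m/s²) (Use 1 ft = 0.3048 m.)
Convert to SI: m = 169.0 kg, h = 95.7072 m
PE = mgh = (169.0)(8.2)(95.7072) = 132600 J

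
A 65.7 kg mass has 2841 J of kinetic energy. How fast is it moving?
v = √(2·KE/m) = √(2·2841/65.7) = 9.3 m/s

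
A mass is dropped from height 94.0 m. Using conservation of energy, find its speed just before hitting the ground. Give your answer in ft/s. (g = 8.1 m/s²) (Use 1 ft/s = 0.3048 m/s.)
mgh = ½mv² ⇒ v = √(2gh) = √(2·8.1·94.0) = 39.0231 m/s = 128.0 ft/s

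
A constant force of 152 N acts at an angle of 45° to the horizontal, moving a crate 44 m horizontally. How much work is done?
W = F·d·cosθ = (152)(44)cos(45°) = 4729 J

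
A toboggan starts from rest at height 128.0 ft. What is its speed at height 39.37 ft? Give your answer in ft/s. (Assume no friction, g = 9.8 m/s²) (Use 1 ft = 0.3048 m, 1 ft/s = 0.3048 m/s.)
Convert to SI: h₁−h₂ = 27.0144 m
mgh₁ = mgh₂ + ½mv² ⇒ v = √(2g(h₁−h₂)) = √(2·9.8·27.0144) = 23.0105 m/s = 75.49 ft/s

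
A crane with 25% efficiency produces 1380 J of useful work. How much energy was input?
W_in = W_out/η = 1380/0.25 = 5520 J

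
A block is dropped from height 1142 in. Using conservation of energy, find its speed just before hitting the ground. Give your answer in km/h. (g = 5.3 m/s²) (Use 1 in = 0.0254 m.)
Convert to SI: h = 29.0068 m
mgh = ½mv² ⇒ v = √(2gh) = √(2·5.3·29.0068) = 17.5349 m/s = 63.13 km/h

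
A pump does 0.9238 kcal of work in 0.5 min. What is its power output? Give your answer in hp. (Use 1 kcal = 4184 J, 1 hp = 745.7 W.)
Convert to SI: W = 3865.18 J, t = 30.0 s
P = W/t = 3865.18/30.0 = 128.839 W = 0.1728 hp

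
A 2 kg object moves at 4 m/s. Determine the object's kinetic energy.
KE = ½mv² = ½(2)(4)² = 16.0 J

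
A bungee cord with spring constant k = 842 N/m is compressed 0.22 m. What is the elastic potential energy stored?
PE = ½kx² = ½(842)(0.22)² = 20.38 J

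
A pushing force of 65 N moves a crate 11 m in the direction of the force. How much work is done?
W = F·d = (65)(11) = 715.0 J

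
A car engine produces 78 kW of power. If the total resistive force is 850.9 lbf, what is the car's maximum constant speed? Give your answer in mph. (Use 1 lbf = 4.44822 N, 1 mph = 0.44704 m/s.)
Convert to SI: F = 3784.99 N
P = Fv ⇒ v = P/F = 78000 W/3784.99 N = 20.6077 m/s = 46.1 mph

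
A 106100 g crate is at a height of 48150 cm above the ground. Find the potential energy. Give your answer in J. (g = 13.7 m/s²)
Convert to SI: m = 106.1 kg, h = 481.5 m
PE = mgh = (106.1)(13.7)(481.5) = 699900 J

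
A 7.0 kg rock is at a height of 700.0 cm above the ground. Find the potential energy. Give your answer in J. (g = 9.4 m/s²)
Convert to SI: m = 7.0 kg, h = 7.0 m
PE = mgh = (7.0)(9.4)(7.0) = 460.6 J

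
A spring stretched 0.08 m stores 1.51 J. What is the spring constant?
k = 2·PE/x² = 2·1.51/(0.08)² = 471.9 N/m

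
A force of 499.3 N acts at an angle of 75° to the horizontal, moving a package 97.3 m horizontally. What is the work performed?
W = F·d·cosθ = (499.3)(97.3)cos(75°) = 12570 J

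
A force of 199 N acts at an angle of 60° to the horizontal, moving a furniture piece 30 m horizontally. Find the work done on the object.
W = F·d·cosθ = (199)(30)cos(60°) = 2985 J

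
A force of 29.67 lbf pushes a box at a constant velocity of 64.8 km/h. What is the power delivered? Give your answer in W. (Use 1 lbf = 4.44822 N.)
Convert to SI: F = 131.979 N, v = 18.0 m/s
P = Fv = (131.979)(18.0) = 2376 W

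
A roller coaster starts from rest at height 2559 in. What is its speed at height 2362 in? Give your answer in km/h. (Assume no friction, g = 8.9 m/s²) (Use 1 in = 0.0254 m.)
Convert to SI: h₁−h₂ = 5.0038 m
mgh₁ = mgh₂ + ½mv² ⇒ v = √(2g(h₁−h₂)) = √(2·8.9·5.0038) = 9.43757 m/s = 33.98 km/h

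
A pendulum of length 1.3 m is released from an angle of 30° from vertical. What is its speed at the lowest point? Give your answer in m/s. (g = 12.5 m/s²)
h = L(1 − cosθ) = 1.3(1 − cos30°) = 0.174167 m
v = √(2gh) = √(2·12.5·0.174167) = 2.087 m/s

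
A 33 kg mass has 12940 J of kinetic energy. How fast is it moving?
v = √(2·KE/m) = √(2·12940/33) = 28.0 m/s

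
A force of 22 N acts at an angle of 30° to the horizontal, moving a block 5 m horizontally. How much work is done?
W = F·d·cosθ = (22)(5)cos(30°) = 95.26 J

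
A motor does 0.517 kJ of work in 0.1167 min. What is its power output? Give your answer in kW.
Convert to SI: W = 517.0 J, t = 7.002 s
P = W/t = 517.0/7.002 = 73.836 W = 0.07384 kW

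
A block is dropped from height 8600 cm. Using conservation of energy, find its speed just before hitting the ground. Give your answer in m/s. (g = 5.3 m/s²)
Convert to SI: h = 86.0 m
mgh = ½mv² ⇒ v = √(2gh) = √(2·5.3·86.0) = 30.19 m/s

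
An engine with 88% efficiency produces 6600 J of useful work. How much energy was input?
W_in = W_out/η = 6600/0.88 = 7500 J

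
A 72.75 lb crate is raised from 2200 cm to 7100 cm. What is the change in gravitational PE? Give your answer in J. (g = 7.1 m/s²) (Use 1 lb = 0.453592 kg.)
Convert to SI: m = 32.9988 kg, Δh = 49.0 m
ΔPE = mgΔh = (32.9988)(7.1)(49.0) = 11480 J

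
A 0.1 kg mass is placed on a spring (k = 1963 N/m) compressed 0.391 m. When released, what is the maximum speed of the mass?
½kx² = ½mv² ⇒ v = x√(k/m) = (0.391)√(1963/0.1) = 54.78 m/s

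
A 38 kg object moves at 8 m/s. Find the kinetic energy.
KE = ½mv² = ½(38)(8)² = 1216.0 J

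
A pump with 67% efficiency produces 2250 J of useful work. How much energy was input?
W_in = W_out/η = 2250/0.67 = 3358 J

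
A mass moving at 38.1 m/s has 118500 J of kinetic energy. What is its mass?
m = 2·KE/v² = 2·118500/(38.1)² = 163.3 kg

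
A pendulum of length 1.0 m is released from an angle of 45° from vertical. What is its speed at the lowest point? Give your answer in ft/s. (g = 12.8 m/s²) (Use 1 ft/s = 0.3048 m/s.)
h = L(1 − cosθ) = 1.0(1 − cos45°) = 0.292893 m
v = √(2gh) = √(2·12.8·0.292893) = 2.73826 m/s = 8.984 ft/s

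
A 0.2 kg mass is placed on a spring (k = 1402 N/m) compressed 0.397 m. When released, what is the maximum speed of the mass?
½kx² = ½mv² ⇒ v = x√(k/m) = (0.397)√(1402/0.2) = 33.24 m/s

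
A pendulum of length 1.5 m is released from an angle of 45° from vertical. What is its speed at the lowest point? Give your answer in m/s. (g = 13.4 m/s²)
h = L(1 − cosθ) = 1.5(1 − cos45°) = 0.43934 m
v = √(2gh) = √(2·13.4·0.43934) = 3.431 m/s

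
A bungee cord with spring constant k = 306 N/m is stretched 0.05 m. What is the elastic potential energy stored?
PE = ½kx² = ½(306)(0.05)² = 0.3825 J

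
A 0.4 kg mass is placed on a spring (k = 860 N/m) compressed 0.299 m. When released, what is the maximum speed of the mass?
½kx² = ½mv² ⇒ v = x√(k/m) = (0.299)√(860/0.4) = 13.86 m/s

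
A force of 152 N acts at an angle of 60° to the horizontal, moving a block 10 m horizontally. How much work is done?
W = F·d·cosθ = (152)(10)cos(60°) = 760.0 J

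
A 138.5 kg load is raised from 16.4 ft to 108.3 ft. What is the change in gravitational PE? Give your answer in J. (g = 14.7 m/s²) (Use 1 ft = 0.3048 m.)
Convert to SI: m = 138.5 kg, Δh = 28.0111 m
ΔPE = mgΔh = (138.5)(14.7)(28.0111) = 57030 J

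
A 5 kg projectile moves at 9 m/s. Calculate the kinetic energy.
KE = ½mv² = ½(5)(9)² = 202.5 J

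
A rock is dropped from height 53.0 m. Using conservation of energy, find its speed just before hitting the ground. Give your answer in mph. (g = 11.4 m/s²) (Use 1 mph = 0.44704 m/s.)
mgh = ½mv² ⇒ v = √(2gh) = √(2·11.4·53.0) = 34.762 m/s = 77.76 mph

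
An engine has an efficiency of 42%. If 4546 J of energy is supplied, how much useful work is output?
W_out = η·W_in = 0.42·4546 = 1909.32 J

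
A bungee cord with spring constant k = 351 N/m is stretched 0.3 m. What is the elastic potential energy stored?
PE = ½kx² = ½(351)(0.3)² = 15.8 J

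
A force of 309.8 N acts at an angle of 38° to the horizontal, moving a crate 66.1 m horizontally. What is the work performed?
W = F·d·cosθ = (309.8)(66.1)cos(38°) = 16140 J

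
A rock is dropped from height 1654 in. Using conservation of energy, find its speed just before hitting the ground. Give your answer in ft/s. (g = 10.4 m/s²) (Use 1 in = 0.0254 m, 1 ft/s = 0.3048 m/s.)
Convert to SI: h = 42.0116 m
mgh = ½mv² ⇒ v = √(2gh) = √(2·10.4·42.0116) = 29.5608 m/s = 96.98 ft/s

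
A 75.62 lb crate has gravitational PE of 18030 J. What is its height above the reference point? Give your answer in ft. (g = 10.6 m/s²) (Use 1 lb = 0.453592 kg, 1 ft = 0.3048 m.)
Convert to SI: m = 34.3006 kg, PE = 18030.0 J
h = PE/(mg) = 18030.0/(34.3006·10.6) = 49.5893 m = 162.7 ft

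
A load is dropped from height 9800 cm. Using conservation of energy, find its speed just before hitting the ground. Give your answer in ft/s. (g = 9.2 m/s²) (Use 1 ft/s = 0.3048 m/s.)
Convert to SI: h = 98.0 m
mgh = ½mv² ⇒ v = √(2gh) = √(2·9.2·98.0) = 42.4641 m/s = 139.3 ft/s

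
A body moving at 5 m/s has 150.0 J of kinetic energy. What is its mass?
m = 2·KE/v² = 2·150.0/(5)² = 12.0 kg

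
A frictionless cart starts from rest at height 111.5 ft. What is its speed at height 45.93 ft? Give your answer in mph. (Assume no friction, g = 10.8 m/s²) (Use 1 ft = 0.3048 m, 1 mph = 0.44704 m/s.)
Convert to SI: h₁−h₂ = 19.9857 m
mgh₁ = mgh₂ + ½mv² ⇒ v = √(2g(h₁−h₂)) = √(2·10.8·19.9857) = 20.7772 m/s = 46.48 mph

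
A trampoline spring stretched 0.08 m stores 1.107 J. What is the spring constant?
k = 2·PE/x² = 2·1.107/(0.08)² = 345.9 N/m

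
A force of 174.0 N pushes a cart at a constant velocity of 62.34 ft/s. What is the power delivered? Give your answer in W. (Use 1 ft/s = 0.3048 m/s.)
Convert to SI: F = 174.0 N, v = 19.0012 m/s
P = Fv = (174.0)(19.0012) = 3306 W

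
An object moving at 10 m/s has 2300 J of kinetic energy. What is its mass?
m = 2·KE/v² = 2·2300/(10)² = 46.0 kg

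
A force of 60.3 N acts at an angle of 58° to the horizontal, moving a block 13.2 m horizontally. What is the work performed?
W = F·d·cosθ = (60.3)(13.2)cos(58°) = 421.8 J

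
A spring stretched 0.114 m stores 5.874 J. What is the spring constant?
k = 2·PE/x² = 2·5.874/(0.114)² = 904.0 N/m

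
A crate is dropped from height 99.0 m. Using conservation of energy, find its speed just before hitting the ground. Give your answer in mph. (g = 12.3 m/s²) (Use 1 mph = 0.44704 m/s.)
mgh = ½mv² ⇒ v = √(2gh) = √(2·12.3·99.0) = 49.3498 m/s = 110.4 mph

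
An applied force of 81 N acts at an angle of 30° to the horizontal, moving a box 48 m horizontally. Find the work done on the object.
W = F·d·cosθ = (81)(48)cos(30°) = 3367 J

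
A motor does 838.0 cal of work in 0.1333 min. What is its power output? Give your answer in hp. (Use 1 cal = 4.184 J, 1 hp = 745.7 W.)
Convert to SI: W = 3506.19 J, t = 7.998 s
P = W/t = 3506.19/7.998 = 438.384 W = 0.5879 hp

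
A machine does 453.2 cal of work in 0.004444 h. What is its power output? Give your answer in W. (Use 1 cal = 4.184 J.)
Convert to SI: W = 1896.19 J, t = 15.9984 s
P = W/t = 1896.19/15.9984 = 118.5 W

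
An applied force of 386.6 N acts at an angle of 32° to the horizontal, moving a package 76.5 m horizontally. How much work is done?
W = F·d·cosθ = (386.6)(76.5)cos(32°) = 25080 J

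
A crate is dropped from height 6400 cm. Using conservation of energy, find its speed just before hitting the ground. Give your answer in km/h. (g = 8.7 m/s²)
Convert to SI: h = 64.0 m
mgh = ½mv² ⇒ v = √(2gh) = √(2·8.7·64.0) = 33.3706 m/s = 120.1 km/h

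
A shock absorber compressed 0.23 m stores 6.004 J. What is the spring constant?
k = 2·PE/x² = 2·6.004/(0.23)² = 227.0 N/m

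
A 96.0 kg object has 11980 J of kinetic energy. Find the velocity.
v = √(2·KE/m) = √(2·11980/96.0) = 15.8 m/s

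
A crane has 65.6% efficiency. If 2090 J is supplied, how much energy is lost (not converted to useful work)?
W_lost = W_in(1 − η) = 2090·(1 − 0.656) = 719.0 J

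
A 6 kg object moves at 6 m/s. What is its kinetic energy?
KE = ½mv² = ½(6)(6)² = 108.0 J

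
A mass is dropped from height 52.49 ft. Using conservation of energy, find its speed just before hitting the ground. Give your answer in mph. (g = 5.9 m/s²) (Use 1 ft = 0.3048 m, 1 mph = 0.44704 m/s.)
Convert to SI: h = 15.999 m
mgh = ½mv² ⇒ v = √(2gh) = √(2·5.9·15.999) = 13.74 m/s = 30.74 mph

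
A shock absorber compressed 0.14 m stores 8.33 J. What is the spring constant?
k = 2·PE/x² = 2·8.33/(0.14)² = 850.0 N/m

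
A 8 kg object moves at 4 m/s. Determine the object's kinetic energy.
KE = ½mv² = ½(8)(4)² = 64.0 J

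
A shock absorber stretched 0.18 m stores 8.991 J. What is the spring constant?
k = 2·PE/x² = 2·8.991/(0.18)² = 555.0 N/m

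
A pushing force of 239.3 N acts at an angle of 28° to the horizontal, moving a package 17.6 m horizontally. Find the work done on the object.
W = F·d·cosθ = (239.3)(17.6)cos(28°) = 3719 J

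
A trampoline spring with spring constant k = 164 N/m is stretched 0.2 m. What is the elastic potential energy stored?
PE = ½kx² = ½(164)(0.2)² = 3.28 J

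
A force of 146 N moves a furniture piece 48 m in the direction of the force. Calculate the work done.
W = F·d = (146)(48) = 7008 J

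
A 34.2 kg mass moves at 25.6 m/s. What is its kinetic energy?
KE = ½mv² = ½(34.2)(25.6)² = 11210 J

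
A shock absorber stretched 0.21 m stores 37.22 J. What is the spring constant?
k = 2·PE/x² = 2·37.22/(0.21)² = 1688 N/m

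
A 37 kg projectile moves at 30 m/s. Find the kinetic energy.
KE = ½mv² = ½(37)(30)² = 16650.0 J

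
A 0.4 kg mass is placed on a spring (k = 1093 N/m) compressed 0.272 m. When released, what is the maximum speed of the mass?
½kx² = ½mv² ⇒ v = x√(k/m) = (0.272)√(1093/0.4) = 14.22 m/s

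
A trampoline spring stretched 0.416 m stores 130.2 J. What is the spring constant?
k = 2·PE/x² = 2·130.2/(0.416)² = 1505 N/m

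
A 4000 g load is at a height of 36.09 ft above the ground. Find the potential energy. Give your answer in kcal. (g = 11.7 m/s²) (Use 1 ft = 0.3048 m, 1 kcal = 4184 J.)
Convert to SI: m = 4.0 kg, h = 11.0002 m
PE = mgh = (4.0)(11.7)(11.0002) = 514.811 J = 0.123 kcal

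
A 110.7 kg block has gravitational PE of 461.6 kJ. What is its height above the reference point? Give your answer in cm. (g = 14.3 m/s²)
Convert to SI: m = 110.7 kg, PE = 461600 J
h = PE/(mg) = 461600/(110.7·14.3) = 291.596 m = 29160 cm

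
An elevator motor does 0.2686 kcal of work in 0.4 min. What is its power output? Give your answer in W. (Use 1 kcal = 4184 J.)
Convert to SI: W = 1123.82 J, t = 24.0 s
P = W/t = 1123.82/24.0 = 46.83 W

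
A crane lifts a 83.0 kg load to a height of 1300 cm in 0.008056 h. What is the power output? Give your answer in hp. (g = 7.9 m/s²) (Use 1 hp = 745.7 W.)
Convert to SI: m = 83.0 kg, h = 13.0 m, t = 29.0016 s
P = mgh/t = (83.0)(7.9)(13.0)/29.0016 = 293.918 W = 0.3942 hp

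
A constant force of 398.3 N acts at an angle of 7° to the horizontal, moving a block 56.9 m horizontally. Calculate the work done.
W = F·d·cosθ = (398.3)(56.9)cos(7°) = 22490 J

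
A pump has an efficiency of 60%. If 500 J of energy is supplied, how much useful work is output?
W_out = η·W_in = 0.6·500 = 300.0 J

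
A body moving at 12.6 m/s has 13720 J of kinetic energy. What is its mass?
m = 2·KE/v² = 2·13720/(12.6)² = 172.8 kg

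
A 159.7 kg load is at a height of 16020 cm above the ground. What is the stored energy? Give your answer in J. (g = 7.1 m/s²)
Convert to SI: m = 159.7 kg, h = 160.2 m
PE = mgh = (159.7)(7.1)(160.2) = 181600 J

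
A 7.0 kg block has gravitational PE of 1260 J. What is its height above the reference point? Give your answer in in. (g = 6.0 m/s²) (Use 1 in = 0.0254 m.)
h = PE/(mg) = 1260.0/(7.0·6.0) = 30.0 m = 1181 in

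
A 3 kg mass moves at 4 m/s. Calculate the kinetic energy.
KE = ½mv² = ½(3)(4)² = 24.0 J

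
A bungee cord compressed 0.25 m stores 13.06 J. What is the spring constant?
k = 2·PE/x² = 2·13.06/(0.25)² = 417.9 N/m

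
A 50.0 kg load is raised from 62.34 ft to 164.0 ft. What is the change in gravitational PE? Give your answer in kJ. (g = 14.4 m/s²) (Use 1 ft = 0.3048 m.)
Convert to SI: m = 50.0 kg, Δh = 30.986 m
ΔPE = mgΔh = (50.0)(14.4)(30.986) = 22309.9 J = 22.31 kJ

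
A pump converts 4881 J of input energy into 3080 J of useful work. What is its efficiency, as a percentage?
η = W_out/W_in = 3080/4881 = 63.1%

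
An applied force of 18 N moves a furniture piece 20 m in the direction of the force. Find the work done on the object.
W = F·d = (18)(20) = 360.0 J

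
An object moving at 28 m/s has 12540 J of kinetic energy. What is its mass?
m = 2·KE/v² = 2·12540/(28)² = 31.99 kg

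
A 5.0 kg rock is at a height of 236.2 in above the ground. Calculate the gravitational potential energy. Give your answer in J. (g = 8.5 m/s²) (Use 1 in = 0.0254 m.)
Convert to SI: m = 5.0 kg, h = 5.99948 m
PE = mgh = (5.0)(8.5)(5.99948) = 255.0 J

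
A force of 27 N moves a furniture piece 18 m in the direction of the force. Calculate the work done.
W = F·d = (27)(18) = 486.0 J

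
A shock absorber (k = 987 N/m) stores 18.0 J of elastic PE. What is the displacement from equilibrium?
x = √(2·PE/k) = √(2·18.0/987) = 0.191 m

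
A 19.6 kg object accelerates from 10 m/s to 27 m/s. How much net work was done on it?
W = ΔKE = ½m(v₂² − v₁²) = ½(19.6)(27² − 10²) = 6164.2 J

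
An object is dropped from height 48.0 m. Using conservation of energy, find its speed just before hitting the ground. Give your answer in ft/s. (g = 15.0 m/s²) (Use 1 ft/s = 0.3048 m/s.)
mgh = ½mv² ⇒ v = √(2gh) = √(2·15.0·48.0) = 37.9473 m/s = 124.5 ft/s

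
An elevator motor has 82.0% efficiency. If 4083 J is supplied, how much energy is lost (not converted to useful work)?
W_lost = W_in(1 − η) = 4083·(1 − 0.82) = 734.9 J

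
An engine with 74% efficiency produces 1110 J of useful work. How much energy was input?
W_in = W_out/η = 1110/0.74 = 1500 J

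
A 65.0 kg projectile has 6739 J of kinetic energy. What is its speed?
v = √(2·KE/m) = √(2·6739/65.0) = 14.4 m/s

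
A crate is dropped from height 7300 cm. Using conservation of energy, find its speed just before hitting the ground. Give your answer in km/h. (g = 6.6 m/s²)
Convert to SI: h = 73.0 m
mgh = ½mv² ⇒ v = √(2gh) = √(2·6.6·73.0) = 31.0419 m/s = 111.8 km/h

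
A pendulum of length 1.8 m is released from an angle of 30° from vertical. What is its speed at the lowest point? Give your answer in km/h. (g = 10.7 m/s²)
h = L(1 − cosθ) = 1.8(1 − cos30°) = 0.241154 m
v = √(2gh) = √(2·10.7·0.241154) = 2.27172 m/s = 8.178 km/h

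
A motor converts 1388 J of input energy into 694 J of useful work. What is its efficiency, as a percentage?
η = W_out/W_in = 694/1388 = 50.0%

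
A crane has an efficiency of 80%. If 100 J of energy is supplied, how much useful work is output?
W_out = η·W_in = 0.8·100 = 80.0 J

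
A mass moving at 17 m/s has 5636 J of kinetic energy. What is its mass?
m = 2·KE/v² = 2·5636/(17)² = 39.0 kg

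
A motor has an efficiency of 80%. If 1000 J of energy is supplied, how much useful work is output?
W_out = η·W_in = 0.8·1000 = 800.0 J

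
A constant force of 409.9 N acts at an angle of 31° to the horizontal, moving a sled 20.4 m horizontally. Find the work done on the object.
W = F·d·cosθ = (409.9)(20.4)cos(31°) = 7168 J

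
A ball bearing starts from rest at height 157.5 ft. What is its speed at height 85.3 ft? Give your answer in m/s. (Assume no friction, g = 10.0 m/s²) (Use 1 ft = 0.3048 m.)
Convert to SI: h₁−h₂ = 22.0066 m
mgh₁ = mgh₂ + ½mv² ⇒ v = √(2g(h₁−h₂)) = √(2·10.0·22.0066) = 20.98 m/s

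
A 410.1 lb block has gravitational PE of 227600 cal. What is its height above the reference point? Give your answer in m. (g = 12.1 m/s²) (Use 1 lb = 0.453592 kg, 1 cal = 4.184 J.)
Convert to SI: m = 186.018 kg, PE = 952278 J
h = PE/(mg) = 952278/(186.018·12.1) = 423.1 m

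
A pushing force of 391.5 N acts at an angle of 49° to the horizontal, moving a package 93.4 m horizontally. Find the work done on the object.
W = F·d·cosθ = (391.5)(93.4)cos(49°) = 23990 J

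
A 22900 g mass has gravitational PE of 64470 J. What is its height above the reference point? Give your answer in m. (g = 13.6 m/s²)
Convert to SI: m = 22.9 kg, PE = 64470.0 J
h = PE/(mg) = 64470.0/(22.9·13.6) = 207.0 m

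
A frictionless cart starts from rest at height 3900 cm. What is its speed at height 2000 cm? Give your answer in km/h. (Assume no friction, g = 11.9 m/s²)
Convert to SI: h₁−h₂ = 19.0 m
mgh₁ = mgh₂ + ½mv² ⇒ v = √(2g(h₁−h₂)) = √(2·11.9·19.0) = 21.265 m/s = 76.55 km/h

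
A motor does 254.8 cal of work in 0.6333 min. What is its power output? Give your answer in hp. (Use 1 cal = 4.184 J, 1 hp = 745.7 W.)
Convert to SI: W = 1066.08 J, t = 37.998 s
P = W/t = 1066.08/37.998 = 28.0563 W = 0.03762 hp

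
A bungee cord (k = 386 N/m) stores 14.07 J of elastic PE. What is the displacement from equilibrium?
x = √(2·PE/k) = √(2·14.07/386) = 0.27 m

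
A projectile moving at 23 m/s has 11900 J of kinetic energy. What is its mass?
m = 2·KE/v² = 2·11900/(23)² = 44.99 kg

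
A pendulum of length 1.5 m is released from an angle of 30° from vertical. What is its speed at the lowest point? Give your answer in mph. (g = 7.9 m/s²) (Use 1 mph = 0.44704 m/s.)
h = L(1 − cosθ) = 1.5(1 − cos30°) = 0.200962 m
v = √(2gh) = √(2·7.9·0.200962) = 1.78191 m/s = 3.986 mph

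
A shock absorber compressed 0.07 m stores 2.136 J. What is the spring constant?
k = 2·PE/x² = 2·2.136/(0.07)² = 871.8 N/m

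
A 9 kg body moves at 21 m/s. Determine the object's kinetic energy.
KE = ½mv² = ½(9)(21)² = 1984.5 J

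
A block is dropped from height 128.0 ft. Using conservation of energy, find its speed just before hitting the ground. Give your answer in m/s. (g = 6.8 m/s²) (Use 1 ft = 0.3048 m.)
Convert to SI: h = 39.0144 m
mgh = ½mv² ⇒ v = √(2gh) = √(2·6.8·39.0144) = 23.03 m/s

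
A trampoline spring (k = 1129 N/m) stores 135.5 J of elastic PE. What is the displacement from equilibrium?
x = √(2·PE/k) = √(2·135.5/1129) = 0.4899 m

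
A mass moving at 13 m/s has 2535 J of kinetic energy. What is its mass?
m = 2·KE/v² = 2·2535/(13)² = 30.0 kg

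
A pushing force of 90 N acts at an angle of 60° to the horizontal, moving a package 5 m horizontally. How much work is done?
W = F·d·cosθ = (90)(5)cos(60°) = 225.0 J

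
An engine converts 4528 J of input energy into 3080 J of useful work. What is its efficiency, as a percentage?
η = W_out/W_in = 3080/4528 = 68.02%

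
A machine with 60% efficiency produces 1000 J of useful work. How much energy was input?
W_in = W_out/η = 1000/0.6 = 1667 J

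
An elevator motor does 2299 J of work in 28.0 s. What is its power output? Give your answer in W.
P = W/t = 2299.0/28.0 = 82.11 W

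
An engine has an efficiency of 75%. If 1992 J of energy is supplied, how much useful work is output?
W_out = η·W_in = 0.75·1992 = 1494.0 J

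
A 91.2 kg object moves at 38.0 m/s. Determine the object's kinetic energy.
KE = ½mv² = ½(91.2)(38.0)² = 65850 J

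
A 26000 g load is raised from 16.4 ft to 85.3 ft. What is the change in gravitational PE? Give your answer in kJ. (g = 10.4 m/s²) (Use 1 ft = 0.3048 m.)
Convert to SI: m = 26.0 kg, Δh = 21.0007 m
ΔPE = mgΔh = (26.0)(10.4)(21.0007) = 5678.59 J = 5.679 kJ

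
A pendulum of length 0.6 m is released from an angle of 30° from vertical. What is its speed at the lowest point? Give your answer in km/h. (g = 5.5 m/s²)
h = L(1 − cosθ) = 0.6(1 − cos30°) = 0.0803848 m
v = √(2gh) = √(2·5.5·0.0803848) = 0.940336 m/s = 3.385 km/h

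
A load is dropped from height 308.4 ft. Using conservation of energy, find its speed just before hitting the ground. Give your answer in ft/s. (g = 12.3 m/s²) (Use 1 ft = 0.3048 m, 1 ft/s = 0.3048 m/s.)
Convert to SI: h = 94.0003 m
mgh = ½mv² ⇒ v = √(2gh) = √(2·12.3·94.0003) = 48.0875 m/s = 157.8 ft/s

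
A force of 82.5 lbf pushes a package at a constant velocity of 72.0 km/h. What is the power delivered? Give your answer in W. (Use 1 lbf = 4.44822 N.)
Convert to SI: F = 366.978 N, v = 20.0 m/s
P = Fv = (366.978)(20.0) = 7340 W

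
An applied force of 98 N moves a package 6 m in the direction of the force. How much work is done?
W = F·d = (98)(6) = 588.0 J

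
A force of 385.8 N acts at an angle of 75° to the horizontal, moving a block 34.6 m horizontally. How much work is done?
W = F·d·cosθ = (385.8)(34.6)cos(75°) = 3455 J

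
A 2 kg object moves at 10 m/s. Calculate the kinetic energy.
KE = ½mv² = ½(2)(10)² = 100.0 J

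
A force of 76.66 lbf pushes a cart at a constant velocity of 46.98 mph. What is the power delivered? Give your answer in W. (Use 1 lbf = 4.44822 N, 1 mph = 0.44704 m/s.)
Convert to SI: F = 341.001 N, v = 21.0019 m/s
P = Fv = (341.001)(21.0019) = 7162 W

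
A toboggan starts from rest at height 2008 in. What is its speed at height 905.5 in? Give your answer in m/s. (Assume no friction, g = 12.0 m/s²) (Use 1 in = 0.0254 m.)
Convert to SI: h₁−h₂ = 28.0035 m
mgh₁ = mgh₂ + ½mv² ⇒ v = √(2g(h₁−h₂)) = √(2·12.0·28.0035) = 25.92 m/s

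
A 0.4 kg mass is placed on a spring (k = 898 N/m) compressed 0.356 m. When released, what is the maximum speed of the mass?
½kx² = ½mv² ⇒ v = x√(k/m) = (0.356)√(898/0.4) = 16.87 m/s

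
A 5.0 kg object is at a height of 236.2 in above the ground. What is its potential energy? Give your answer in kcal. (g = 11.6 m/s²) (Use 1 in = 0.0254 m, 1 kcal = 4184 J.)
Convert to SI: m = 5.0 kg, h = 5.99948 m
PE = mgh = (5.0)(11.6)(5.99948) = 347.97 J = 0.08317 kcal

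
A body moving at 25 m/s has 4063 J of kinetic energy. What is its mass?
m = 2·KE/v² = 2·4063/(25)² = 13.0 kg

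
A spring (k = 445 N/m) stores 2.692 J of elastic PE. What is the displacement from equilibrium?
x = √(2·PE/k) = √(2·2.692/445) = 0.11 m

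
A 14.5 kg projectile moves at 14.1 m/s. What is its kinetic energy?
KE = ½mv² = ½(14.5)(14.1)² = 1441 J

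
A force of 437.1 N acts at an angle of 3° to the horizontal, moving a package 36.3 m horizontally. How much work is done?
W = F·d·cosθ = (437.1)(36.3)cos(3°) = 15840 J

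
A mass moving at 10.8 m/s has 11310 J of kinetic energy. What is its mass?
m = 2·KE/v² = 2·11310/(10.8)² = 193.9 kg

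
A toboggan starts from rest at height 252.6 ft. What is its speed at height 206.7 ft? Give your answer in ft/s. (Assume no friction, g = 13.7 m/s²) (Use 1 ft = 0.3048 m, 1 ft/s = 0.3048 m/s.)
Convert to SI: h₁−h₂ = 13.9903 m
mgh₁ = mgh₂ + ½mv² ⇒ v = √(2g(h₁−h₂)) = √(2·13.7·13.9903) = 19.5789 m/s = 64.24 ft/s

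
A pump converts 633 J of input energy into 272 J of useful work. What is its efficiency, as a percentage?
η = W_out/W_in = 272/633 = 42.97%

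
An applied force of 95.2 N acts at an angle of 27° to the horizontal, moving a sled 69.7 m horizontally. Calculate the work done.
W = F·d·cosθ = (95.2)(69.7)cos(27°) = 5912 J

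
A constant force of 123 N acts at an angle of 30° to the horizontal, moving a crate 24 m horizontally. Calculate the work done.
W = F·d·cosθ = (123)(24)cos(30°) = 2557 J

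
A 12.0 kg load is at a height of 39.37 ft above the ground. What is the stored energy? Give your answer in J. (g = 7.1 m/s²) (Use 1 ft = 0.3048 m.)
Convert to SI: m = 12.0 kg, h = 12.0 m
PE = mgh = (12.0)(7.1)(12.0) = 1022 J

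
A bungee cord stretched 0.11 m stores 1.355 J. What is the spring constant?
k = 2·PE/x² = 2·1.355/(0.11)² = 224.0 N/m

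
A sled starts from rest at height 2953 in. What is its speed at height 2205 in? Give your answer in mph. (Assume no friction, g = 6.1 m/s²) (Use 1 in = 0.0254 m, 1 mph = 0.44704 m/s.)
Convert to SI: h₁−h₂ = 18.9992 m
mgh₁ = mgh₂ + ½mv² ⇒ v = √(2g(h₁−h₂)) = √(2·6.1·18.9992) = 15.2247 m/s = 34.06 mph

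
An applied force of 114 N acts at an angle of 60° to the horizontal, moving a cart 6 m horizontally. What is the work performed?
W = F·d·cosθ = (114)(6)cos(60°) = 342.0 J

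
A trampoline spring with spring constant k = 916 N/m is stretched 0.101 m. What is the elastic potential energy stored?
PE = ½kx² = ½(916)(0.101)² = 4.672 J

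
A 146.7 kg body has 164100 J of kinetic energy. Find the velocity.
v = √(2·KE/m) = √(2·164100/146.7) = 47.3 m/s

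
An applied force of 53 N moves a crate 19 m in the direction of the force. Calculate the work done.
W = F·d = (53)(19) = 1007 J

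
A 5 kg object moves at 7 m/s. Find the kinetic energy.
KE = ½mv² = ½(5)(7)² = 122.5 J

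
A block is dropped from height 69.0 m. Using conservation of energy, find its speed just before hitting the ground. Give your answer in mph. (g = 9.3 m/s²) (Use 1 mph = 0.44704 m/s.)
mgh = ½mv² ⇒ v = √(2gh) = √(2·9.3·69.0) = 35.8246 m/s = 80.14 mph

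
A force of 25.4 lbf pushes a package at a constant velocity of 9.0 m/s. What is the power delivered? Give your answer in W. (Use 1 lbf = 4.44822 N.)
Convert to SI: F = 112.985 N, v = 9.0 m/s
P = Fv = (112.985)(9.0) = 1017 W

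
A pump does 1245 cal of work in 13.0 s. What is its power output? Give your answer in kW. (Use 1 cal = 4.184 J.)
Convert to SI: W = 5209.08 J, t = 13.0 s
P = W/t = 5209.08/13.0 = 400.698 W = 0.4007 kW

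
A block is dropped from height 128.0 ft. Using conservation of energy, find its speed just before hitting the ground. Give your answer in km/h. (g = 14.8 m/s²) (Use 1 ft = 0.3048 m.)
Convert to SI: h = 39.0144 m
mgh = ½mv² ⇒ v = √(2gh) = √(2·14.8·39.0144) = 33.9827 m/s = 122.3 km/h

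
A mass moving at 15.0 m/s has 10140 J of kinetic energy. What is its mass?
m = 2·KE/v² = 2·10140/(15.0)² = 90.13 kg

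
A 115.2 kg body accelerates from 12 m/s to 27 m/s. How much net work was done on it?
W = ΔKE = ½m(v₂² − v₁²) = ½(115.2)(27² − 12²) = 33696.0 J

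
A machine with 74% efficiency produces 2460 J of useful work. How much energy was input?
W_in = W_out/η = 2460/0.74 = 3324 J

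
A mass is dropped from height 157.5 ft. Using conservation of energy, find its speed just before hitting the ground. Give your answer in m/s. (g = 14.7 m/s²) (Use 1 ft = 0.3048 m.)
Convert to SI: h = 48.006 m
mgh = ½mv² ⇒ v = √(2gh) = √(2·14.7·48.006) = 37.57 m/s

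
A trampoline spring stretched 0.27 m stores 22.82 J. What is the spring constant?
k = 2·PE/x² = 2·22.82/(0.27)² = 626.1 N/m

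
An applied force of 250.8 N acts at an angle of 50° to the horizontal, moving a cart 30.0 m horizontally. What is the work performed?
W = F·d·cosθ = (250.8)(30.0)cos(50°) = 4836 J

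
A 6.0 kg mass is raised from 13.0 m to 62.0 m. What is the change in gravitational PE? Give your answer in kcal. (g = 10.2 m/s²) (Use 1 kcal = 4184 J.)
ΔPE = mgΔh = (6.0)(10.2)(49.0) = 2998.8 J = 0.7167 kcal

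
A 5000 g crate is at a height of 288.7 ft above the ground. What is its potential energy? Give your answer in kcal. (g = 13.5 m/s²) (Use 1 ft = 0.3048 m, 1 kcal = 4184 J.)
Convert to SI: m = 5.0 kg, h = 87.9958 m
PE = mgh = (5.0)(13.5)(87.9958) = 5939.71 J = 1.42 kcal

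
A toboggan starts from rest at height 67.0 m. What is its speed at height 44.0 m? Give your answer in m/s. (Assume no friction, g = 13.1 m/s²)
mgh₁ = mgh₂ + ½mv² ⇒ v = √(2g(h₁−h₂)) = √(2·13.1·23.0) = 24.55 m/s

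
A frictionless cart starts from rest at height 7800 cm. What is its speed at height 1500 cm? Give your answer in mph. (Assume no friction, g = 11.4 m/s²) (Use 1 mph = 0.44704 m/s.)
Convert to SI: h₁−h₂ = 63.0 m
mgh₁ = mgh₂ + ½mv² ⇒ v = √(2g(h₁−h₂)) = √(2·11.4·63.0) = 37.8999 m/s = 84.78 mph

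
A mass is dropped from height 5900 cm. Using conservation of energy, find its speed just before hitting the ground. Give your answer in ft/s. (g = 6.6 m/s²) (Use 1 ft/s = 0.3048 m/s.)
Convert to SI: h = 59.0 m
mgh = ½mv² ⇒ v = √(2gh) = √(2·6.6·59.0) = 27.907 m/s = 91.56 ft/s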